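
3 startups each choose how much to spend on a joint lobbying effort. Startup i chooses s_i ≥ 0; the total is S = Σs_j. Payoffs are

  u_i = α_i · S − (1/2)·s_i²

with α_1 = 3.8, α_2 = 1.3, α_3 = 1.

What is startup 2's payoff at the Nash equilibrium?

Startup i's FOC: ∂u_i/∂s_i = α_i − s_i = 0, so s_i* = α_i.
NE contributions = (3.8, 1.3, 1); S = 6.1.
u_2 = α_2·S − ½·(s_2)² = 1.3·6.1 − ½·1.3² = 7.085.

7.085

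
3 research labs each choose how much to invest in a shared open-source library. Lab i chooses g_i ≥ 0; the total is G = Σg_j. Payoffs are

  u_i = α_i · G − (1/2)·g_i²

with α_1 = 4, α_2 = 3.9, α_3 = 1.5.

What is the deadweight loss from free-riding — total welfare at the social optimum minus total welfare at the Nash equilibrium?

Lab i's FOC: ∂u_i/∂g_i = α_i − g_i = 0, so g_i* = α_i.
NE contributions = (4, 3.9, 1.5); G = 9.4.
W^NE = (Σα)·G − ½Σα_i² = 9.4² − ½·33.46 = 71.63.
Planner sets g_i = Σα_j = 9.4 for every i, so G^SO = 3·9.4 = 28.2.
W^SO = (Σα)·G^SO − ½·3·(Σα)² = (3/2)·9.4² = 132.54.
Deadweight loss = W^SO − W^NE = 60.91.

60.91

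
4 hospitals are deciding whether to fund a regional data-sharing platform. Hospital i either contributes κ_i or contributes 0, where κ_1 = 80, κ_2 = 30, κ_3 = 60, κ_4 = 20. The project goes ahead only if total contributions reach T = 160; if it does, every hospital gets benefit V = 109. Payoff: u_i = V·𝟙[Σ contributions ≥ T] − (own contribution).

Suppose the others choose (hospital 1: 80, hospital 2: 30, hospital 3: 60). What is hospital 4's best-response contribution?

0

Others' total = 170 ≥ 160; contributing adds cost 20 for no extra benefit.
Best response: 0.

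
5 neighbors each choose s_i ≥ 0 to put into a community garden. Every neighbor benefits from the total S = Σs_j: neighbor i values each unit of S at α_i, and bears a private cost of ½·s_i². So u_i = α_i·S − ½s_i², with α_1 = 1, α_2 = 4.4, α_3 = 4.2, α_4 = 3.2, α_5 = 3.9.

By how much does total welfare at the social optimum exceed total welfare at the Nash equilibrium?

Neighbor i's FOC: ∂u_i/∂s_i = α_i − s_i = 0, so s_i* = α_i.
NE contributions = (1, 4.4, 4.2, 3.2, 3.9); S = 16.7.
W^NE = (Σα)·S − ½Σα_i² = 16.7² − ½·63.45 = 247.165.
Planner sets s_i = Σα_j = 16.7 for every i, so S^SO = 5·16.7 = 83.5.
W^SO = (Σα)·S^SO − ½·5·(Σα)² = (5/2)·16.7² = 697.225.
Deadweight loss = W^SO − W^NE = 450.06.

450.06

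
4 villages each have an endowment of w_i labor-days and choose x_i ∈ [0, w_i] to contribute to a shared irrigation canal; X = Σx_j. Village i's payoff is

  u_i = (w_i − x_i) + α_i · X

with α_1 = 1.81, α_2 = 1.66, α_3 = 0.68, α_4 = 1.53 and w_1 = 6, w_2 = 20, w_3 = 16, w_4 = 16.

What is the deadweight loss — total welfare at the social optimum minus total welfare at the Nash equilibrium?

74.88

∂u_i/∂x_i = α_i − 1, so village i contributes w_i if α_i > 1, else 0.
α_i > 1 for i ∈ {1, 2, 4}; NE contributions (6, 20, 0, 16), X = 42.
W^NE = Σw_i − X^NE + (Σα_i)·X^NE = 58 + 4.68·42 = 254.56.
Planner: ∂(Σu_j)/∂x_i = Σα_j − 1 = 4.68 > 0, so everyone contributes w_i; X^SO = 58, W^SO = 58 + 4.68·58 = 329.44.
Deadweight loss = 74.88.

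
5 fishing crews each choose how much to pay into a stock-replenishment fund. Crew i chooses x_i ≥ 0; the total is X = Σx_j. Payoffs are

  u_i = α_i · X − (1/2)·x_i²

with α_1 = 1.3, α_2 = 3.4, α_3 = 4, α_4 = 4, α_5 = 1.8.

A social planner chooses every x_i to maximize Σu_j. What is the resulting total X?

72.5

Planner FOC: ∂(Σu_j)/∂x_i = (Σα_j) − x_i = 0, so x_i^SO = Σα_j = 14.5 for every i; X^SO = 72.5.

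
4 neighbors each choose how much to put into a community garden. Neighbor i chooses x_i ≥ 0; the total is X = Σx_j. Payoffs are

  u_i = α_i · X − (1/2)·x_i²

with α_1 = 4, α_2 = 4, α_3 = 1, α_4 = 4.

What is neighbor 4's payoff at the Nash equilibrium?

44

Neighbor i's FOC: ∂u_i/∂x_i = α_i − x_i = 0, so x_i* = α_i.
NE contributions = (4, 4, 1, 4); X = 13.
u_4 = α_4·X − ½·(x_4)² = 4·13 − ½·4² = 44.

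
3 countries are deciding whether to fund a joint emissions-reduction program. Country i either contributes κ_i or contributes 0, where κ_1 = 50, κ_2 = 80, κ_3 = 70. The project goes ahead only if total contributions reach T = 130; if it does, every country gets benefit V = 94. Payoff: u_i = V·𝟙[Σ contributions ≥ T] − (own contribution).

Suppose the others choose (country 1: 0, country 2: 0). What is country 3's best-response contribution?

Others' total = 0. Even contributing 70 gives 70 < 130: no benefit either way.
Best response: 0.

0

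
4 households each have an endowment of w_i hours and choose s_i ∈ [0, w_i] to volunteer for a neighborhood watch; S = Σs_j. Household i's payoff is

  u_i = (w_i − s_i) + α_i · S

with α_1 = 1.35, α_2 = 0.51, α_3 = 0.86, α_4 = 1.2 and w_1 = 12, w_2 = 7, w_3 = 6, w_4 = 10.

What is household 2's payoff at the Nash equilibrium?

∂u_i/∂s_i = α_i − 1, so household i contributes w_i if α_i > 1, else 0.
α_i > 1 for i ∈ {1, 4}; NE contributions (12, 0, 0, 10), S = 22.
u_2 = (7 − 0) + 0.51·22 = 18.22.

18.22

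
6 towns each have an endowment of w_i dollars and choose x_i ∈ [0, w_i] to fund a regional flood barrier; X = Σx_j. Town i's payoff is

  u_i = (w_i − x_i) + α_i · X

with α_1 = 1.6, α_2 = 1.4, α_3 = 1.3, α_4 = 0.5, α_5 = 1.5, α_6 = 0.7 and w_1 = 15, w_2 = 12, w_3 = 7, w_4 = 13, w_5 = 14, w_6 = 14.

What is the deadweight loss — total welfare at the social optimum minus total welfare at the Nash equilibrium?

162

∂u_i/∂x_i = α_i − 1, so town i contributes w_i if α_i > 1, else 0.
α_i > 1 for i ∈ {1, 2, 3, 5}; NE contributions (15, 12, 7, 0, 14, 0), X = 48.
W^NE = Σw_i − X^NE + (Σα_i)·X^NE = 75 + 6·48 = 363.
Planner: ∂(Σu_j)/∂x_i = Σα_j − 1 = 6 > 0, so everyone contributes w_i; X^SO = 75, W^SO = 75 + 6·75 = 525.
Deadweight loss = 162.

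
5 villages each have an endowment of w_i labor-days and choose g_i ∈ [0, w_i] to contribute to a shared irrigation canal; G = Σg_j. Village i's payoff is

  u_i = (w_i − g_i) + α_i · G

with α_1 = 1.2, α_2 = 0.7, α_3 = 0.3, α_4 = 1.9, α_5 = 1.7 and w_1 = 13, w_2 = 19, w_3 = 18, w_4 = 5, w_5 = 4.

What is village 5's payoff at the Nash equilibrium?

37.4

∂u_i/∂g_i = α_i − 1, so village i contributes w_i if α_i > 1, else 0.
α_i > 1 for i ∈ {1, 4, 5}; NE contributions (13, 0, 0, 5, 4), G = 22.
u_5 = (4 − 4) + 1.7·22 = 37.4.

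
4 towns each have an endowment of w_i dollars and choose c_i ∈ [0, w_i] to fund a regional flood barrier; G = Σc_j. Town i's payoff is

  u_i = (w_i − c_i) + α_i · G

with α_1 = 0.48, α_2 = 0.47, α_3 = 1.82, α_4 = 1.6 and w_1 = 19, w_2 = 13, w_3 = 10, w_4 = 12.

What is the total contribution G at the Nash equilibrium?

22

∂u_i/∂c_i = α_i − 1, so town i contributes w_i if α_i > 1, else 0.
α_i > 1 for i ∈ {3, 4}; NE contributions (0, 0, 10, 12), G = 22.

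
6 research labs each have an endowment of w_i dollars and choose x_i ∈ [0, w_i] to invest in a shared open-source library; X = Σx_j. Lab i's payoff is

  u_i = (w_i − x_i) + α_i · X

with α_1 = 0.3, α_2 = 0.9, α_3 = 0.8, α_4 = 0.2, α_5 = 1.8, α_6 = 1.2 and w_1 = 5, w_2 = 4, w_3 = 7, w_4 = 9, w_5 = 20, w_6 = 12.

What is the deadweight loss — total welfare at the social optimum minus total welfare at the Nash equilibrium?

105

∂u_i/∂x_i = α_i − 1, so lab i contributes w_i if α_i > 1, else 0.
α_i > 1 for i ∈ {5, 6}; NE contributions (0, 0, 0, 0, 20, 12), X = 32.
W^NE = Σw_i − X^NE + (Σα_i)·X^NE = 57 + 4.2·32 = 191.4.
Planner: ∂(Σu_j)/∂x_i = Σα_j − 1 = 4.2 > 0, so everyone contributes w_i; X^SO = 57, W^SO = 57 + 4.2·57 = 296.4.
Deadweight loss = 105.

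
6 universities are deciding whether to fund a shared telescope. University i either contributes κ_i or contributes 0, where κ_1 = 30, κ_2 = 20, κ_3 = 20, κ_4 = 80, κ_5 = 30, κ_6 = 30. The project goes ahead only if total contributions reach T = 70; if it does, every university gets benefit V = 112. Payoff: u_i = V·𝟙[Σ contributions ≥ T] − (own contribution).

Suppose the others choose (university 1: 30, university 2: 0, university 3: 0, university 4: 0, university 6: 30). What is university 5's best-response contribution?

Others' total = 60. Contributing 30 brings total to 90 ≥ 70: gain V − κ_5 = 82.
Best response: 30.

30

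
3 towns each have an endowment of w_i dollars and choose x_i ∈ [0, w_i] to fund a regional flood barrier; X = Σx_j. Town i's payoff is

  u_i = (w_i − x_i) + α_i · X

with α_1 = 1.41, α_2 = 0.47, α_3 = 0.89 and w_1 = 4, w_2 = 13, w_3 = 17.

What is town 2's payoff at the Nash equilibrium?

∂u_i/∂x_i = α_i − 1, so town i contributes w_i if α_i > 1, else 0.
α_i > 1 for i ∈ {1}; NE contributions (4, 0, 0), X = 4.
u_2 = (13 − 0) + 0.47·4 = 14.88.

14.88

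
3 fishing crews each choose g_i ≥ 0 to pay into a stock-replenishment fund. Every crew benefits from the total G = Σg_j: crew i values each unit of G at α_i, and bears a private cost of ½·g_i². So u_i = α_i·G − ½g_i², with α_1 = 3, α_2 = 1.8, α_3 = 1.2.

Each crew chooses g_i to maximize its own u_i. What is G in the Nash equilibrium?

6

Crew i's FOC: ∂u_i/∂g_i = α_i − g_i = 0, so g_i* = α_i.
NE contributions = (3, 1.8, 1.2); G = 6.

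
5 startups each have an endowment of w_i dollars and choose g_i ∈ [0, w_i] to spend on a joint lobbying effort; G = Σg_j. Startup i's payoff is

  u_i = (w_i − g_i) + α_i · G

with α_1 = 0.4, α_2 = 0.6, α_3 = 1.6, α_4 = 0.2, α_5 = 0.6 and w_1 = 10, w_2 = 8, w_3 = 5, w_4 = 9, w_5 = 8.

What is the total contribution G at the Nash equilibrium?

5

∂u_i/∂g_i = α_i − 1, so startup i contributes w_i if α_i > 1, else 0.
α_i > 1 for i ∈ {3}; NE contributions (0, 0, 5, 0, 0), G = 5.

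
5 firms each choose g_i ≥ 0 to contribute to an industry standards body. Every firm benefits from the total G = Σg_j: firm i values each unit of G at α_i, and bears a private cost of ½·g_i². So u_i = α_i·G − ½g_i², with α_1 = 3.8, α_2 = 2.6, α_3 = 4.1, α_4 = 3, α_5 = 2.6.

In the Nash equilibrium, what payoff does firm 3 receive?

Firm i's FOC: ∂u_i/∂g_i = α_i − g_i = 0, so g_i* = α_i.
NE contributions = (3.8, 2.6, 4.1, 3, 2.6); G = 16.1.
u_3 = α_3·G − ½·(g_3)² = 4.1·16.1 − ½·4.1² = 57.605.

57.605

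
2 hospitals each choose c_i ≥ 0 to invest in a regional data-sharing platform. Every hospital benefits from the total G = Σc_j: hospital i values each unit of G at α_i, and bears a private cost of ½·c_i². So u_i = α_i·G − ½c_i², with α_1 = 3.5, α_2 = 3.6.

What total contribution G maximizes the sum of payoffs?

14.2

Planner FOC: ∂(Σu_j)/∂c_i = (Σα_j) − c_i = 0, so c_i^SO = Σα_j = 7.1 for every i; G^SO = 14.2.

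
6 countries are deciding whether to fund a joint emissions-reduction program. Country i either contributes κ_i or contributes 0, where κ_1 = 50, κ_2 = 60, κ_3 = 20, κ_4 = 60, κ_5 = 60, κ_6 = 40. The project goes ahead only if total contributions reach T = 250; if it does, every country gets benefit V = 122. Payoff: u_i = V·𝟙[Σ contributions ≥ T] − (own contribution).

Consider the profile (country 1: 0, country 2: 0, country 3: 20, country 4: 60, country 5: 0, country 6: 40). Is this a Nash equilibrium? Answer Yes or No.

Total = 120 < 250: not provided.
Country 1 (pledges 0, payoff 0): pledging 50 → total 170, payoff -50. No gain.
Country 2 (pledges 0, payoff 0): pledging 60 → total 180, payoff -60. No gain.
Country 3 (pledges 20, payoff -20): dropping to 0 → total 100, payoff 0. Profitable deviation.

No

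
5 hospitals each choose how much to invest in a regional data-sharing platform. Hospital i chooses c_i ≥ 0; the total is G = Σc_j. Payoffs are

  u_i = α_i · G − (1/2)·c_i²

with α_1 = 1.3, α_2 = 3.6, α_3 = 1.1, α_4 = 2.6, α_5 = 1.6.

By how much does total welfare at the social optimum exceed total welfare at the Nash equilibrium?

Hospital i's FOC: ∂u_i/∂c_i = α_i − c_i = 0, so c_i* = α_i.
NE contributions = (1.3, 3.6, 1.1, 2.6, 1.6); G = 10.2.
W^NE = (Σα)·G − ½Σα_i² = 10.2² − ½·25.18 = 91.45.
Planner sets c_i = Σα_j = 10.2 for every i, so G^SO = 5·10.2 = 51.
W^SO = (Σα)·G^SO − ½·5·(Σα)² = (5/2)·10.2² = 260.1.
Deadweight loss = W^SO − W^NE = 168.65.

168.65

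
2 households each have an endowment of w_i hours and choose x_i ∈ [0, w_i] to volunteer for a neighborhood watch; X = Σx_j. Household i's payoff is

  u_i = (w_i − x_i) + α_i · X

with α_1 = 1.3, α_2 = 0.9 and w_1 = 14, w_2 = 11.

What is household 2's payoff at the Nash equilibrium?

∂u_i/∂x_i = α_i − 1, so household i contributes w_i if α_i > 1, else 0.
α_i > 1 for i ∈ {1}; NE contributions (14, 0), X = 14.
u_2 = (11 − 0) + 0.9·14 = 23.6.

23.6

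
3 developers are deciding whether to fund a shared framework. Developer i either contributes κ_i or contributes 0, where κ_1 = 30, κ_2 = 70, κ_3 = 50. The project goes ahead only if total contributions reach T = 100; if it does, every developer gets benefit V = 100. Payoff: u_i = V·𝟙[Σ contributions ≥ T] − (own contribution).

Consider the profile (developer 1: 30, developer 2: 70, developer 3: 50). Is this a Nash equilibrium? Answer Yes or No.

No

Total = 150 ≥ 100: provided.
Developer 1 (pledges 30, payoff 70): dropping to 0 → total 120, payoff 100. Profitable deviation.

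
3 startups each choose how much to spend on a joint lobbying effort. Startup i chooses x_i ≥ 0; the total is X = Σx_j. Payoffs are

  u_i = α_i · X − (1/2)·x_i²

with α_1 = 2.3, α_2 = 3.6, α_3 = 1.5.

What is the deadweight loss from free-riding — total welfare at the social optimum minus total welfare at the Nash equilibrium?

37.63

Startup i's FOC: ∂u_i/∂x_i = α_i − x_i = 0, so x_i* = α_i.
NE contributions = (2.3, 3.6, 1.5); X = 7.4.
W^NE = (Σα)·X − ½Σα_i² = 7.4² − ½·20.5 = 44.51.
Planner sets x_i = Σα_j = 7.4 for every i, so X^SO = 3·7.4 = 22.2.
W^SO = (Σα)·X^SO − ½·3·(Σα)² = (3/2)·7.4² = 82.14.
Deadweight loss = W^SO − W^NE = 37.63.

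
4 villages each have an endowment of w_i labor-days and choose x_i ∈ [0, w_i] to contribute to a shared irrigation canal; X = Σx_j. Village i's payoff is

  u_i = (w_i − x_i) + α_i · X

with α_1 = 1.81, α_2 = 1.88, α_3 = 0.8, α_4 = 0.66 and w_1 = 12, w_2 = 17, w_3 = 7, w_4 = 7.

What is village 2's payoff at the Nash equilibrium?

∂u_i/∂x_i = α_i − 1, so village i contributes w_i if α_i > 1, else 0.
α_i > 1 for i ∈ {1, 2}; NE contributions (12, 17, 0, 0), X = 29.
u_2 = (17 − 17) + 1.88·29 = 54.52.

54.52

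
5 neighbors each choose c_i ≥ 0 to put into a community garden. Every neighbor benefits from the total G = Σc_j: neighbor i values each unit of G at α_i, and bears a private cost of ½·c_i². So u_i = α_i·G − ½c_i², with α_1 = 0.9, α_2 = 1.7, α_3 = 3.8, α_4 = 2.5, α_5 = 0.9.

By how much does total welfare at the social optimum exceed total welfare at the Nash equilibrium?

156.66

Neighbor i's FOC: ∂u_i/∂c_i = α_i − c_i = 0, so c_i* = α_i.
NE contributions = (0.9, 1.7, 3.8, 2.5, 0.9); G = 9.8.
W^NE = (Σα)·G − ½Σα_i² = 9.8² − ½·25.2 = 83.44.
Planner sets c_i = Σα_j = 9.8 for every i, so G^SO = 5·9.8 = 49.
W^SO = (Σα)·G^SO − ½·5·(Σα)² = (5/2)·9.8² = 240.1.
Deadweight loss = W^SO − W^NE = 156.66.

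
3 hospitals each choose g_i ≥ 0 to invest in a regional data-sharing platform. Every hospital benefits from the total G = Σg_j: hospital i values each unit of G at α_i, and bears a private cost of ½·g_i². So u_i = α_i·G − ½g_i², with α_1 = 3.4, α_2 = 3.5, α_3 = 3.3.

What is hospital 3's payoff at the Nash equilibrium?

Hospital i's FOC: ∂u_i/∂g_i = α_i − g_i = 0, so g_i* = α_i.
NE contributions = (3.4, 3.5, 3.3); G = 10.2.
u_3 = α_3·G − ½·(g_3)² = 3.3·10.2 − ½·3.3² = 28.215.

28.215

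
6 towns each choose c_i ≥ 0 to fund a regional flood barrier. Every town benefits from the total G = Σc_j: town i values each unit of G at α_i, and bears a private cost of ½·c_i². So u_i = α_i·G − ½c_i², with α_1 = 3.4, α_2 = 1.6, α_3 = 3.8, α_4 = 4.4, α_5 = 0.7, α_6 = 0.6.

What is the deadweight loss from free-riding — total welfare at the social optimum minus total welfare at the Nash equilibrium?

444.885

Town i's FOC: ∂u_i/∂c_i = α_i − c_i = 0, so c_i* = α_i.
NE contributions = (3.4, 1.6, 3.8, 4.4, 0.7, 0.6); G = 14.5.
W^NE = (Σα)·G − ½Σα_i² = 14.5² − ½·48.77 = 185.865.
Planner sets c_i = Σα_j = 14.5 for every i, so G^SO = 6·14.5 = 87.
W^SO = (Σα)·G^SO − ½·6·(Σα)² = (6/2)·14.5² = 630.75.
Deadweight loss = W^SO − W^NE = 444.885.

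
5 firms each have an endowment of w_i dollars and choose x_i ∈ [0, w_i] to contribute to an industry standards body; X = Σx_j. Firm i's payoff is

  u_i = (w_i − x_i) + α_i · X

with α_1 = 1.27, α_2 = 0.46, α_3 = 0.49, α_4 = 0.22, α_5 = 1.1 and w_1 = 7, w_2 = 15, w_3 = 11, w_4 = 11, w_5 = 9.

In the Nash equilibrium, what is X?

16

∂u_i/∂x_i = α_i − 1, so firm i contributes w_i if α_i > 1, else 0.
α_i > 1 for i ∈ {1, 5}; NE contributions (7, 0, 0, 0, 9), X = 16.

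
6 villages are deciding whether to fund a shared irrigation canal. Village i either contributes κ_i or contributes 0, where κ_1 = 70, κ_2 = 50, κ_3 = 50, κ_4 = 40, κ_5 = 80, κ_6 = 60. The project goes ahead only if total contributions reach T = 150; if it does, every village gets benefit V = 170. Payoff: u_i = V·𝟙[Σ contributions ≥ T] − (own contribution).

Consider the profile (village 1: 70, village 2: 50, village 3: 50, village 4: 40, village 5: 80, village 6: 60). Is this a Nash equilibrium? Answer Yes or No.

Total = 350 ≥ 150: provided.
Village 1 (pledges 70, payoff 100): dropping to 0 → total 280, payoff 170. Profitable deviation.

No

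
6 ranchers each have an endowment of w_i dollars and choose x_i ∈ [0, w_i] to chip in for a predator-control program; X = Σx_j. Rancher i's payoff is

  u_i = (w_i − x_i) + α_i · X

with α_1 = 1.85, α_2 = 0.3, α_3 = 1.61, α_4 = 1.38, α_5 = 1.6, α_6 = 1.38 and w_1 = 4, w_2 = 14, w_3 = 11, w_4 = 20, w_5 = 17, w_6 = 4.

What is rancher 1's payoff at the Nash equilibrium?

∂u_i/∂x_i = α_i − 1, so rancher i contributes w_i if α_i > 1, else 0.
α_i > 1 for i ∈ {1, 3, 4, 5, 6}; NE contributions (4, 0, 11, 20, 17, 4), X = 56.
u_1 = (4 − 4) + 1.85·56 = 103.6.

103.6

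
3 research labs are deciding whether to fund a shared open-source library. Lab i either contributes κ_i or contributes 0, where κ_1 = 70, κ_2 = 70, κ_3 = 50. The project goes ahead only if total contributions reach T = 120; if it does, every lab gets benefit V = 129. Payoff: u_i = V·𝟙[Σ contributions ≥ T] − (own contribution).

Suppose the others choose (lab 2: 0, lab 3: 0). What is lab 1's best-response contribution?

0

Others' total = 0. Even contributing 70 gives 70 < 120: no benefit either way.
Best response: 0.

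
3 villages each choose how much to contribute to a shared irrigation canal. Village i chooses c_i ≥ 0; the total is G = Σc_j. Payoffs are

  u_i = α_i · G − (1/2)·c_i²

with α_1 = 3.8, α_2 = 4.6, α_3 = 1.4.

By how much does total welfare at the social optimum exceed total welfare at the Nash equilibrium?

Village i's FOC: ∂u_i/∂c_i = α_i − c_i = 0, so c_i* = α_i.
NE contributions = (3.8, 4.6, 1.4); G = 9.8.
W^NE = (Σα)·G − ½Σα_i² = 9.8² − ½·37.56 = 77.26.
Planner sets c_i = Σα_j = 9.8 for every i, so G^SO = 3·9.8 = 29.4.
W^SO = (Σα)·G^SO − ½·3·(Σα)² = (3/2)·9.8² = 144.06.
Deadweight loss = W^SO − W^NE = 66.8.

66.8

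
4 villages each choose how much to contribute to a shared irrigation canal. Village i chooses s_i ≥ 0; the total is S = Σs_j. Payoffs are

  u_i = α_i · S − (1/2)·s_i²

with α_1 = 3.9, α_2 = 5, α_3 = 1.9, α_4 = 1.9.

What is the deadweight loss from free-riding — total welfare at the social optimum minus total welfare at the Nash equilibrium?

185.005

Village i's FOC: ∂u_i/∂s_i = α_i − s_i = 0, so s_i* = α_i.
NE contributions = (3.9, 5, 1.9, 1.9); S = 12.7.
W^NE = (Σα)·S − ½Σα_i² = 12.7² − ½·47.43 = 137.575.
Planner sets s_i = Σα_j = 12.7 for every i, so S^SO = 4·12.7 = 50.8.
W^SO = (Σα)·S^SO − ½·4·(Σα)² = (4/2)·12.7² = 322.58.
Deadweight loss = W^SO − W^NE = 185.005.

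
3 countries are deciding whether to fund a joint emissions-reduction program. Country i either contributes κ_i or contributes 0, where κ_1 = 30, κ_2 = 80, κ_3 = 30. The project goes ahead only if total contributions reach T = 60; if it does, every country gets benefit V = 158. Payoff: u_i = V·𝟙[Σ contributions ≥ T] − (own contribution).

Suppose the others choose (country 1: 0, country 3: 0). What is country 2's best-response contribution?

80

Others' total = 0. Contributing 80 brings total to 80 ≥ 60: gain V − κ_2 = 78.
Best response: 80.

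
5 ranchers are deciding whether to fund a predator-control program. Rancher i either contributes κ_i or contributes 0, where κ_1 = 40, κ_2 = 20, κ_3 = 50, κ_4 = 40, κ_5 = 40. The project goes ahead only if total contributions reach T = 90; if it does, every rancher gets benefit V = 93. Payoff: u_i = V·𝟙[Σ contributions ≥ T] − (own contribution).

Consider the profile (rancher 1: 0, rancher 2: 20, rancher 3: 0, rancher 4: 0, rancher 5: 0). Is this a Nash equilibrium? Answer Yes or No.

No

Total = 20 < 90: not provided.
Rancher 1 (pledges 0, payoff 0): pledging 40 → total 60, payoff -40. No gain.
Rancher 2 (pledges 20, payoff -20): dropping to 0 → total 0, payoff 0. Profitable deviation.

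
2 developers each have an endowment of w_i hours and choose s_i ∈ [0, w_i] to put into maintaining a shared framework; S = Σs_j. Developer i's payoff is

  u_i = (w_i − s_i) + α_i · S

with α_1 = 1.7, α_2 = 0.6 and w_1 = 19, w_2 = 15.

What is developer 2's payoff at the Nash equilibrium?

∂u_i/∂s_i = α_i − 1, so developer i contributes w_i if α_i > 1, else 0.
α_i > 1 for i ∈ {1}; NE contributions (19, 0), S = 19.
u_2 = (15 − 0) + 0.6·19 = 26.4.

26.4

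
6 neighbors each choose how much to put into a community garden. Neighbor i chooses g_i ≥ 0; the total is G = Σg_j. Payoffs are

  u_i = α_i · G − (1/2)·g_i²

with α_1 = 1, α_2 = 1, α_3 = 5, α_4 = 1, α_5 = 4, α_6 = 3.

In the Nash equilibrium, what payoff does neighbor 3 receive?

62.5

Neighbor i's FOC: ∂u_i/∂g_i = α_i − g_i = 0, so g_i* = α_i.
NE contributions = (1, 1, 5, 1, 4, 3); G = 15.
u_3 = α_3·G − ½·(g_3)² = 5·15 − ½·5² = 62.5.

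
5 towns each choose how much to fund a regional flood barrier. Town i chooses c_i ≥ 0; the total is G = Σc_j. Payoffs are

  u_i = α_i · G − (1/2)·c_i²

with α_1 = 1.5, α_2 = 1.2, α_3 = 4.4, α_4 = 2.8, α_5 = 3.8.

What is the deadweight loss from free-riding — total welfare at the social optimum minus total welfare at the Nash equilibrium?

Town i's FOC: ∂u_i/∂c_i = α_i − c_i = 0, so c_i* = α_i.
NE contributions = (1.5, 1.2, 4.4, 2.8, 3.8); G = 13.7.
W^NE = (Σα)·G − ½Σα_i² = 13.7² − ½·45.33 = 165.025.
Planner sets c_i = Σα_j = 13.7 for every i, so G^SO = 5·13.7 = 68.5.
W^SO = (Σα)·G^SO − ½·5·(Σα)² = (5/2)·13.7² = 469.225.
Deadweight loss = W^SO − W^NE = 304.2.

304.2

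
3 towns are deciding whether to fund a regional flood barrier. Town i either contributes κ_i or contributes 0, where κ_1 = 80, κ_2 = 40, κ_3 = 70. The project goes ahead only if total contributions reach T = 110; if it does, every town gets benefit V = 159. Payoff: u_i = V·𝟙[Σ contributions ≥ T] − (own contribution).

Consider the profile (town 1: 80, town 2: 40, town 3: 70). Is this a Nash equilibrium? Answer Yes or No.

Total = 190 ≥ 110: provided.
Town 1 (pledges 80, payoff 79): dropping to 0 → total 110, payoff 159. Profitable deviation.

No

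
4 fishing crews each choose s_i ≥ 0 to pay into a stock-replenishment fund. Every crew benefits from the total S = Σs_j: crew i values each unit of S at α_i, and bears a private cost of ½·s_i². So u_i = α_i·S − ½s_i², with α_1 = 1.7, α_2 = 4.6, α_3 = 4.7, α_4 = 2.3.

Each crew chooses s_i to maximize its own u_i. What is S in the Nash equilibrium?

Crew i's FOC: ∂u_i/∂s_i = α_i − s_i = 0, so s_i* = α_i.
NE contributions = (1.7, 4.6, 4.7, 2.3); S = 13.3.

13.3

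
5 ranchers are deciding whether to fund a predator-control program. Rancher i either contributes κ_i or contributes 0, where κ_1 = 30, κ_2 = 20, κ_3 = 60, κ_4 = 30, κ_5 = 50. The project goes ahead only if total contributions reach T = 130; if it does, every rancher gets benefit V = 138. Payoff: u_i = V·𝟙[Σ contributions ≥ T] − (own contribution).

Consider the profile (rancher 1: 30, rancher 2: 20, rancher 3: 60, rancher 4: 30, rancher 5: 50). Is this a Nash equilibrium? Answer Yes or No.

Total = 190 ≥ 130: provided.
Rancher 1 (pledges 30, payoff 108): dropping to 0 → total 160, payoff 138. Profitable deviation.

No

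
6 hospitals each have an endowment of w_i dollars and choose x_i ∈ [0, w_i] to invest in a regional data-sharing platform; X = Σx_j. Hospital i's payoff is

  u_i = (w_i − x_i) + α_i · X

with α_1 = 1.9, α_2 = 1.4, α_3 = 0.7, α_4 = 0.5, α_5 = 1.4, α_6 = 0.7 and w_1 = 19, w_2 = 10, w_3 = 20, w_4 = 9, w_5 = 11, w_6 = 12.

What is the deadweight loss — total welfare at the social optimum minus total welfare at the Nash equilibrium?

∂u_i/∂x_i = α_i − 1, so hospital i contributes w_i if α_i > 1, else 0.
α_i > 1 for i ∈ {1, 2, 5}; NE contributions (19, 10, 0, 0, 11, 0), X = 40.
W^NE = Σw_i − X^NE + (Σα_i)·X^NE = 81 + 5.6·40 = 305.
Planner: ∂(Σu_j)/∂x_i = Σα_j − 1 = 5.6 > 0, so everyone contributes w_i; X^SO = 81, W^SO = 81 + 5.6·81 = 534.6.
Deadweight loss = 229.6.

229.6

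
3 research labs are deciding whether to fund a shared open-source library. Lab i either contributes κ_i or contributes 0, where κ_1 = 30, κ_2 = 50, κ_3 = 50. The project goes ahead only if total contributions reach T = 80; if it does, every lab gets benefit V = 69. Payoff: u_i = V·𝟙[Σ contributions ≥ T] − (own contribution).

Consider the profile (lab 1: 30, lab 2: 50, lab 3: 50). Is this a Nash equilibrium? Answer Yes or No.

Total = 130 ≥ 80: provided.
Lab 1 (pledges 30, payoff 39): dropping to 0 → total 100, payoff 69. Profitable deviation.

No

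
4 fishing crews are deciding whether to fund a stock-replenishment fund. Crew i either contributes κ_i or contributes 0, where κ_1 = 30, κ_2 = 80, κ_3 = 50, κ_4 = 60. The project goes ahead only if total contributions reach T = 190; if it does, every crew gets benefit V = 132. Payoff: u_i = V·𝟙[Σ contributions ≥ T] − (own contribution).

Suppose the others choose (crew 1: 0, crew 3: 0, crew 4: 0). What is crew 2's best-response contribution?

0

Others' total = 0. Even contributing 80 gives 80 < 190: no benefit either way.
Best response: 0.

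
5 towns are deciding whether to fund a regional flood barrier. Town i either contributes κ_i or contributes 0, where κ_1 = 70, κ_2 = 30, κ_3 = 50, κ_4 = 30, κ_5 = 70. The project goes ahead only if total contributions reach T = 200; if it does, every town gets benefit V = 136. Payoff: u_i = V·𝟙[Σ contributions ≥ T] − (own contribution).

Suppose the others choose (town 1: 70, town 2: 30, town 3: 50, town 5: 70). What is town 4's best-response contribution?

Others' total = 220 ≥ 200; contributing adds cost 30 for no extra benefit.
Best response: 0.

0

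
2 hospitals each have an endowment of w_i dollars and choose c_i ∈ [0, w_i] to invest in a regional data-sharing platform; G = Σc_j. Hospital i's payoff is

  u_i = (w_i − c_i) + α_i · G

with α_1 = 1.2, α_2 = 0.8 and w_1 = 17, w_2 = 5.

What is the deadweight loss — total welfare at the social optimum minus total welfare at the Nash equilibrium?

∂u_i/∂c_i = α_i − 1, so hospital i contributes w_i if α_i > 1, else 0.
α_i > 1 for i ∈ {1}; NE contributions (17, 0), G = 17.
W^NE = Σw_i − G^NE + (Σα_i)·G^NE = 22 + 1·17 = 39.
Planner: ∂(Σu_j)/∂c_i = Σα_j − 1 = 1 > 0, so everyone contributes w_i; G^SO = 22, W^SO = 22 + 1·22 = 44.
Deadweight loss = 5.

5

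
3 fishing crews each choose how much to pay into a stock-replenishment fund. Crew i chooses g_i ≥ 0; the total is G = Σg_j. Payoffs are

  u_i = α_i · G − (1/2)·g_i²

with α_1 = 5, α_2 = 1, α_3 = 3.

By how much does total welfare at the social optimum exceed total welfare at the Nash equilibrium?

58

Crew i's FOC: ∂u_i/∂g_i = α_i − g_i = 0, so g_i* = α_i.
NE contributions = (5, 1, 3); G = 9.
W^NE = (Σα)·G − ½Σα_i² = 9² − ½·35 = 63.5.
Planner sets g_i = Σα_j = 9 for every i, so G^SO = 3·9 = 27.
W^SO = (Σα)·G^SO − ½·3·(Σα)² = (3/2)·9² = 121.5.
Deadweight loss = W^SO − W^NE = 58.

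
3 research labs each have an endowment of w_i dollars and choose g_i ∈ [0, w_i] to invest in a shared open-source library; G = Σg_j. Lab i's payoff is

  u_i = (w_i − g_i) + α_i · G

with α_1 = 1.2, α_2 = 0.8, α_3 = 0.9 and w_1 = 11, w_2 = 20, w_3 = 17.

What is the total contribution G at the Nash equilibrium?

∂u_i/∂g_i = α_i − 1, so lab i contributes w_i if α_i > 1, else 0.
α_i > 1 for i ∈ {1}; NE contributions (11, 0, 0), G = 11.

11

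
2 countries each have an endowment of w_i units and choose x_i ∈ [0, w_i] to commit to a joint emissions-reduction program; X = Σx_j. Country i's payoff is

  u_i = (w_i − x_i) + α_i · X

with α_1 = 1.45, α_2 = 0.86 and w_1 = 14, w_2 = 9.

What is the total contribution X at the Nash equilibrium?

∂u_i/∂x_i = α_i − 1, so country i contributes w_i if α_i > 1, else 0.
α_i > 1 for i ∈ {1}; NE contributions (14, 0), X = 14.

14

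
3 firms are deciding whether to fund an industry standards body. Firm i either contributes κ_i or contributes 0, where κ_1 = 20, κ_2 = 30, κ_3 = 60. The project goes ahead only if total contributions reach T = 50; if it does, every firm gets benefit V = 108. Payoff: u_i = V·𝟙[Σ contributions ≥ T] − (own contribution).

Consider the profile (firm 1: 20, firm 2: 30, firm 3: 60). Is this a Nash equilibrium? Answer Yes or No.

No

Total = 110 ≥ 50: provided.
Firm 1 (pledges 20, payoff 88): dropping to 0 → total 90, payoff 108. Profitable deviation.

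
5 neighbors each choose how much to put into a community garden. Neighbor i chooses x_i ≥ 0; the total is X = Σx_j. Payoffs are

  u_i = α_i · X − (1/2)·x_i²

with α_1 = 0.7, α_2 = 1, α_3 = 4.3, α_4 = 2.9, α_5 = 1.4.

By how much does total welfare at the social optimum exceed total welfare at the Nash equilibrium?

Neighbor i's FOC: ∂u_i/∂x_i = α_i − x_i = 0, so x_i* = α_i.
NE contributions = (0.7, 1, 4.3, 2.9, 1.4); X = 10.3.
W^NE = (Σα)·X − ½Σα_i² = 10.3² − ½·30.35 = 90.915.
Planner sets x_i = Σα_j = 10.3 for every i, so X^SO = 5·10.3 = 51.5.
W^SO = (Σα)·X^SO − ½·5·(Σα)² = (5/2)·10.3² = 265.225.
Deadweight loss = W^SO − W^NE = 174.31.

174.31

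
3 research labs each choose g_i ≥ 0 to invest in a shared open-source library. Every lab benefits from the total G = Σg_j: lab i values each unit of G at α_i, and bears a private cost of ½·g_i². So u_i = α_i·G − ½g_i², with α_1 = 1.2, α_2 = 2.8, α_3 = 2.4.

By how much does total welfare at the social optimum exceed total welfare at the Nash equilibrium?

28

Lab i's FOC: ∂u_i/∂g_i = α_i − g_i = 0, so g_i* = α_i.
NE contributions = (1.2, 2.8, 2.4); G = 6.4.
W^NE = (Σα)·G − ½Σα_i² = 6.4² − ½·15.04 = 33.44.
Planner sets g_i = Σα_j = 6.4 for every i, so G^SO = 3·6.4 = 19.2.
W^SO = (Σα)·G^SO − ½·3·(Σα)² = (3/2)·6.4² = 61.44.
Deadweight loss = W^SO − W^NE = 28.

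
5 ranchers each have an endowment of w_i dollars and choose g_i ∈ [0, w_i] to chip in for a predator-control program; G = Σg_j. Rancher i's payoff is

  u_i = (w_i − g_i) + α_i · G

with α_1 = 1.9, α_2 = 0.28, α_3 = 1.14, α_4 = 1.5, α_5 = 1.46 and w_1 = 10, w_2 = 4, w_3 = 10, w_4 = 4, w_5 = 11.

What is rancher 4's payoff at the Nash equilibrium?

52.5

∂u_i/∂g_i = α_i − 1, so rancher i contributes w_i if α_i > 1, else 0.
α_i > 1 for i ∈ {1, 3, 4, 5}; NE contributions (10, 0, 10, 4, 11), G = 35.
u_4 = (4 − 4) + 1.5·35 = 52.5.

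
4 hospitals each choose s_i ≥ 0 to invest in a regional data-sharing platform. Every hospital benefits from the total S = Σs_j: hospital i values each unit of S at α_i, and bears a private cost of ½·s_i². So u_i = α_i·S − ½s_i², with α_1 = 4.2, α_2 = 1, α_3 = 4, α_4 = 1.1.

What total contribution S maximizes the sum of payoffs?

41.2

Planner FOC: ∂(Σu_j)/∂s_i = (Σα_j) − s_i = 0, so s_i^SO = Σα_j = 10.3 for every i; S^SO = 41.2.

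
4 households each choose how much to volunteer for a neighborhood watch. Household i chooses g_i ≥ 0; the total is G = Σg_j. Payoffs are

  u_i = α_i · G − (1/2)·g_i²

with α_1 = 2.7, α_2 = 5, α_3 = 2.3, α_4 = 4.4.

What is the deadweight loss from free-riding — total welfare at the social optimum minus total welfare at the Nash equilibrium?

Household i's FOC: ∂u_i/∂g_i = α_i − g_i = 0, so g_i* = α_i.
NE contributions = (2.7, 5, 2.3, 4.4); G = 14.4.
W^NE = (Σα)·G − ½Σα_i² = 14.4² − ½·56.94 = 178.89.
Planner sets g_i = Σα_j = 14.4 for every i, so G^SO = 4·14.4 = 57.6.
W^SO = (Σα)·G^SO − ½·4·(Σα)² = (4/2)·14.4² = 414.72.
Deadweight loss = W^SO − W^NE = 235.83.

235.83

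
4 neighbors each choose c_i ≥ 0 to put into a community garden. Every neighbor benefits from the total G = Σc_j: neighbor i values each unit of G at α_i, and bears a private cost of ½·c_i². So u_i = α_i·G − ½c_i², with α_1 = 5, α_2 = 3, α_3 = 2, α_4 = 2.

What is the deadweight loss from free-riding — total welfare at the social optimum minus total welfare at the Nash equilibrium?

165

Neighbor i's FOC: ∂u_i/∂c_i = α_i − c_i = 0, so c_i* = α_i.
NE contributions = (5, 3, 2, 2); G = 12.
W^NE = (Σα)·G − ½Σα_i² = 12² − ½·42 = 123.
Planner sets c_i = Σα_j = 12 for every i, so G^SO = 4·12 = 48.
W^SO = (Σα)·G^SO − ½·4·(Σα)² = (4/2)·12² = 288.
Deadweight loss = W^SO − W^NE = 165.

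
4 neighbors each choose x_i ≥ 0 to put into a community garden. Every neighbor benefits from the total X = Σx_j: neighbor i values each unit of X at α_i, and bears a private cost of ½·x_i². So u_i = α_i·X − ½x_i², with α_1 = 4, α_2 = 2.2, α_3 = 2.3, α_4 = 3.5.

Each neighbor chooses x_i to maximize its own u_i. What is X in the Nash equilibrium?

Neighbor i's FOC: ∂u_i/∂x_i = α_i − x_i = 0, so x_i* = α_i.
NE contributions = (4, 2.2, 2.3, 3.5); X = 12.

12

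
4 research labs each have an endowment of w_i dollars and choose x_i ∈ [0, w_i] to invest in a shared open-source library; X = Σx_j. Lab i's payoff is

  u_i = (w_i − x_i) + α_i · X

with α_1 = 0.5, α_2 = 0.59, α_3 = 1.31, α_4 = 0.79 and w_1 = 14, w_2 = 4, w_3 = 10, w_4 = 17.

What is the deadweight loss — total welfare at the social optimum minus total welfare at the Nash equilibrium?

76.65

∂u_i/∂x_i = α_i − 1, so lab i contributes w_i if α_i > 1, else 0.
α_i > 1 for i ∈ {3}; NE contributions (0, 0, 10, 0), X = 10.
W^NE = Σw_i − X^NE + (Σα_i)·X^NE = 45 + 2.19·10 = 66.9.
Planner: ∂(Σu_j)/∂x_i = Σα_j − 1 = 2.19 > 0, so everyone contributes w_i; X^SO = 45, W^SO = 45 + 2.19·45 = 143.55.
Deadweight loss = 76.65.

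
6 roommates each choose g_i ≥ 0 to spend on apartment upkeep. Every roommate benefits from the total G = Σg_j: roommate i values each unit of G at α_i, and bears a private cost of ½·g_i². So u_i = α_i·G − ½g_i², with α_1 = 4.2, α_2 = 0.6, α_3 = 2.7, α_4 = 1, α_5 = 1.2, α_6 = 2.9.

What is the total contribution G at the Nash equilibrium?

12.6

Roommate i's FOC: ∂u_i/∂g_i = α_i − g_i = 0, so g_i* = α_i.
NE contributions = (4.2, 0.6, 2.7, 1, 1.2, 2.9); G = 12.6.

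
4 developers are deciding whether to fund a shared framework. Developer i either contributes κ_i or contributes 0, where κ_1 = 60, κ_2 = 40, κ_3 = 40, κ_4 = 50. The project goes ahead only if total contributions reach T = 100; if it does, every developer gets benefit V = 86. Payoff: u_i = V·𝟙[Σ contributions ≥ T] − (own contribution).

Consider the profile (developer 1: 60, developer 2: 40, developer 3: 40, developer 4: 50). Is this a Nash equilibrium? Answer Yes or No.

No

Total = 190 ≥ 100: provided.
Developer 1 (pledges 60, payoff 26): dropping to 0 → total 130, payoff 86. Profitable deviation.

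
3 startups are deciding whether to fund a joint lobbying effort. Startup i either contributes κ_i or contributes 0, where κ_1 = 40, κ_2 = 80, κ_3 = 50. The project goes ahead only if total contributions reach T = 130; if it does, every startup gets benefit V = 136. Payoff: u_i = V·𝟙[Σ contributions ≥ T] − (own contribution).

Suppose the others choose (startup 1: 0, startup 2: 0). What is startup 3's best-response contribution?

Others' total = 0. Even contributing 50 gives 50 < 130: no benefit either way.
Best response: 0.

0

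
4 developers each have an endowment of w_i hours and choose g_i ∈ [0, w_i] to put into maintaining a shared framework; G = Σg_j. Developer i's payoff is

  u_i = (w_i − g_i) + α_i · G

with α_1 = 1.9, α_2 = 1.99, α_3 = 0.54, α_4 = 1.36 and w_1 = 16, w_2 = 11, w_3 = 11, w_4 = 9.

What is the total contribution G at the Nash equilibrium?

∂u_i/∂g_i = α_i − 1, so developer i contributes w_i if α_i > 1, else 0.
α_i > 1 for i ∈ {1, 2, 4}; NE contributions (16, 11, 0, 9), G = 36.

36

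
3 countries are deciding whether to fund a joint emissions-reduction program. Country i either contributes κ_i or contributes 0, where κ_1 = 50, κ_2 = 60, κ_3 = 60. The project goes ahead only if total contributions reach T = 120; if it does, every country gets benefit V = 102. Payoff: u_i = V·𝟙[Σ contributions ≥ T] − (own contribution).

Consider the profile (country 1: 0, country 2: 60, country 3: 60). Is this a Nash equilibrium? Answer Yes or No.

Total = 120 ≥ 120: provided.
Country 1 (pledges 0, payoff 102): pledging 50 → total 170, payoff 52. No gain.
Country 2 (pledges 60, payoff 42): dropping to 0 → total 60, payoff 0. No gain.
Country 3 (pledges 60, payoff 42): dropping to 0 → total 60, payoff 0. No gain.

Yes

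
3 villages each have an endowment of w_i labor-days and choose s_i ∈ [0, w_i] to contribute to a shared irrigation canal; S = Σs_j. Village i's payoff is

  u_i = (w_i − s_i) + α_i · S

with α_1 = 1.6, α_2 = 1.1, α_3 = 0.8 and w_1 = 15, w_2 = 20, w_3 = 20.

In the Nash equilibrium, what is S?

∂u_i/∂s_i = α_i − 1, so village i contributes w_i if α_i > 1, else 0.
α_i > 1 for i ∈ {1, 2}; NE contributions (15, 20, 0), S = 35.

35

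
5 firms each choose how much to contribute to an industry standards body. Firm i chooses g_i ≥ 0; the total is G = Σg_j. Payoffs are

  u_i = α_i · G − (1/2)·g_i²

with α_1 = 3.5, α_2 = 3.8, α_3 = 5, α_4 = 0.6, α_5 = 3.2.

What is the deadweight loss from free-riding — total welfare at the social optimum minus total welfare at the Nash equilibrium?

Firm i's FOC: ∂u_i/∂g_i = α_i − g_i = 0, so g_i* = α_i.
NE contributions = (3.5, 3.8, 5, 0.6, 3.2); G = 16.1.
W^NE = (Σα)·G − ½Σα_i² = 16.1² − ½·62.29 = 228.065.
Planner sets g_i = Σα_j = 16.1 for every i, so G^SO = 5·16.1 = 80.5.
W^SO = (Σα)·G^SO − ½·5·(Σα)² = (5/2)·16.1² = 648.025.
Deadweight loss = W^SO − W^NE = 419.96.

419.96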